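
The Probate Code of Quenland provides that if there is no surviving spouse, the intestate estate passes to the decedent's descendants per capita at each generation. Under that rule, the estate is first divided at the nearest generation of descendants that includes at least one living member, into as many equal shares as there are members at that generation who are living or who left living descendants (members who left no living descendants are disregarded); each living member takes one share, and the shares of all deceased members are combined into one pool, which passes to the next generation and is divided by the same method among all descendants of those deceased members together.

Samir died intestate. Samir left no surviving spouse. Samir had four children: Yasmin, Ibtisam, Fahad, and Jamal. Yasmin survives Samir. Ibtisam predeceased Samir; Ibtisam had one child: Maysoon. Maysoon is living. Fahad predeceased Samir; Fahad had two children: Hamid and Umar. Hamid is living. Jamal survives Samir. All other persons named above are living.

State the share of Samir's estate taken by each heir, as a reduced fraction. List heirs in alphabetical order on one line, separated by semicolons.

Hamid 1/6; Jamal 1/4; Maysoon 1/6; Umar 1/6; Yasmin 1/4

There is no surviving spouse, so the entire estate passes to Samir's descendants per capita at each generation.
At generation 1 (Yasmin, Ibtisam, Fahad, Jamal) there are 4 shares of (1)/4 = 1/4 each.
Living: Yasmin and Jamal — each takes 1/4.
Deceased: Ibtisam and Fahad. Their combined 1/2 is pooled and carried to generation 2.
At generation 2 (Maysoon, Hamid, Umar) there are 3 shares of (1/2)/3 = 1/6 each.
Living: Maysoon, Hamid, and Umar — each takes 1/6.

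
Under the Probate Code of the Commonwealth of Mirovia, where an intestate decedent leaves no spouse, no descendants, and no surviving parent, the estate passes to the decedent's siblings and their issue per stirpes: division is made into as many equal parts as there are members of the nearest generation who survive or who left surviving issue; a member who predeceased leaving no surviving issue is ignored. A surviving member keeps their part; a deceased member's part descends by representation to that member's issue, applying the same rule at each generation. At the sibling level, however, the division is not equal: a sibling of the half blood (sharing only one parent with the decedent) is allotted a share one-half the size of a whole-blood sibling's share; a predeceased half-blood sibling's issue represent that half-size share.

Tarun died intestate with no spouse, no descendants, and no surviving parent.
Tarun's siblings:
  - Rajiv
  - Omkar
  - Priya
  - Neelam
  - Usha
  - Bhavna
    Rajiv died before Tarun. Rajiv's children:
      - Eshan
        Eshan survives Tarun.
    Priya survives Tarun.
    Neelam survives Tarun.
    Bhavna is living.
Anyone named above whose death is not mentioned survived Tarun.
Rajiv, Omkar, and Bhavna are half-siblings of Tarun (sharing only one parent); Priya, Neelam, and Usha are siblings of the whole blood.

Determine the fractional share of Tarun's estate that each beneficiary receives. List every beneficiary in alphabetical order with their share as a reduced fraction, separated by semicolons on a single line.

Bhavna 1/9; Eshan 1/9; Neelam 2/9; Omkar 1/9; Priya 2/9; Usha 2/9

No spouse, descendants, or parent survives, so the estate passes to Tarun's siblings per stirpes.
Half-blood siblings count for one-half the weight of whole-blood siblings at the initial division.
Dividing 1 in proportion to weights (total weight 9/2): Rajiv (weight 1/2) → 1/9; Omkar (weight 1/2) → 1/9; Priya (weight 1) → 2/9; Neelam (weight 1) → 2/9; Usha (weight 1) → 2/9; Bhavna (weight 1/2) → 1/9.
Rajiv predeceased; the 1/9 allotted to Rajiv's branch passes to Rajiv's issue by representation.
Eshan is the sole taker at this level and receives the full 1/9.
Omkar is living and takes 1/9.
Priya is living and takes 2/9.
Neelam is living and takes 2/9.
Usha is living and takes 2/9.
Bhavna is living and takes 1/9.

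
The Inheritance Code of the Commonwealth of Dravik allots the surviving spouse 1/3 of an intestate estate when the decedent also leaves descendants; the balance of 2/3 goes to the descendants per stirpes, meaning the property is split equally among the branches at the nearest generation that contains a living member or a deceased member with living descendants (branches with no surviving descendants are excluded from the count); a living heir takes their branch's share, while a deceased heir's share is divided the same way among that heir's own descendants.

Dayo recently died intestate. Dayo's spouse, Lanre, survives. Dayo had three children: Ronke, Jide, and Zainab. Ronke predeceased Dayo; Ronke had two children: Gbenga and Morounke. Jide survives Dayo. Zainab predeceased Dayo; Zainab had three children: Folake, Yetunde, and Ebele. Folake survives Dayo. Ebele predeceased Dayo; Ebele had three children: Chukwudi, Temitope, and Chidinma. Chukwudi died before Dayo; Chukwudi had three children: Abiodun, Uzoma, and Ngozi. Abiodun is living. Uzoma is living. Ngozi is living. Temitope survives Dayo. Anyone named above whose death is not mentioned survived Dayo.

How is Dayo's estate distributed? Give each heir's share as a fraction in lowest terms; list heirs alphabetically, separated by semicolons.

Abiodun 2/243; Chidinma 2/81; Folake 2/27; Gbenga 1/9; Jide 2/9; Lanre 1/3; Morounke 1/9; Ngozi 2/243; Temitope 2/81; Uzoma 2/243; Yetunde 2/27

Lanre, as surviving spouse, takes 1/3.
The remaining 2/3 passes to Dayo's descendants per stirpes.
The 2/3 is divided into 3 equal shares of 2/9 among Ronke, Jide, Zainab.
Ronke predeceased; the 2/9 allotted to Ronke's branch passes to Ronke's issue by representation.
The 2/9 is divided into 2 equal shares of 1/9 among Gbenga, Morounke.
Gbenga is living and takes 1/9.
Morounke is living and takes 1/9.
Jide is living and takes 2/9.
Zainab predeceased; the 2/9 allotted to Zainab's branch passes to Zainab's issue by representation.
The 2/9 is divided into 3 equal shares of 2/27 among Folake, Yetunde, Ebele.
Folake is living and takes 2/27.
Yetunde is living and takes 2/27.
Ebele predeceased; the 2/27 allotted to Ebele's branch passes to Ebele's issue by representation.
The 2/27 is divided into 3 equal shares of 2/81 among Chukwudi, Temitope, Chidinma.
Chukwudi predeceased; the 2/81 allotted to Chukwudi's branch passes to Chukwudi's issue by representation.
The 2/81 is divided into 3 equal shares of 2/243 among Abiodun, Uzoma, Ngozi.
Abiodun is living and takes 2/243.
Uzoma is living and takes 2/243.
Ngozi is living and takes 2/243.
Temitope is living and takes 2/81.
Chidinma is living and takes 2/81.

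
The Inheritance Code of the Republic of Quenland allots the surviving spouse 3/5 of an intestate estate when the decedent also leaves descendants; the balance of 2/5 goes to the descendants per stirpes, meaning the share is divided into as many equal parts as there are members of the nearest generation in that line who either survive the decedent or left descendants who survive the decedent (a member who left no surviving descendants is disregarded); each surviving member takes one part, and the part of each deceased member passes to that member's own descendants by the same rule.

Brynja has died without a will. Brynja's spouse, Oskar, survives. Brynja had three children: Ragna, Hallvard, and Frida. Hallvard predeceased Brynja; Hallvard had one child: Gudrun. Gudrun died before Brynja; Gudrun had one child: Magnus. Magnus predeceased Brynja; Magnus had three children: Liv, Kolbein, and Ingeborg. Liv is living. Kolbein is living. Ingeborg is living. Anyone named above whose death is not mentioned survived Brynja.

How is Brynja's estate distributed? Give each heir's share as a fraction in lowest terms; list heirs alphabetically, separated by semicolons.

Oskar, as surviving spouse, takes 3/5.
The remaining 2/5 passes to Brynja's descendants per stirpes.
The 2/5 is divided into 3 equal shares of 2/15 among Ragna, Hallvard, Frida.
Ragna is living and takes 2/15.
Hallvard predeceased; the 2/15 allotted to Hallvard's branch passes to Hallvard's issue by representation.
Gudrun's line is the sole branch at this level, so the full 2/15 passes to Gudrun's issue by representation.
Magnus's line is the sole branch at this level, so the full 2/15 passes to Magnus's issue by representation.
The 2/15 is divided into 3 equal shares of 2/45 among Liv, Kolbein, Ingeborg.
Liv is living and takes 2/45.
Kolbein is living and takes 2/45.
Ingeborg is living and takes 2/45.
Frida is living and takes 2/15.

Frida 2/15; Ingeborg 2/45; Kolbein 2/45; Liv 2/45; Oskar 3/5; Ragna 2/15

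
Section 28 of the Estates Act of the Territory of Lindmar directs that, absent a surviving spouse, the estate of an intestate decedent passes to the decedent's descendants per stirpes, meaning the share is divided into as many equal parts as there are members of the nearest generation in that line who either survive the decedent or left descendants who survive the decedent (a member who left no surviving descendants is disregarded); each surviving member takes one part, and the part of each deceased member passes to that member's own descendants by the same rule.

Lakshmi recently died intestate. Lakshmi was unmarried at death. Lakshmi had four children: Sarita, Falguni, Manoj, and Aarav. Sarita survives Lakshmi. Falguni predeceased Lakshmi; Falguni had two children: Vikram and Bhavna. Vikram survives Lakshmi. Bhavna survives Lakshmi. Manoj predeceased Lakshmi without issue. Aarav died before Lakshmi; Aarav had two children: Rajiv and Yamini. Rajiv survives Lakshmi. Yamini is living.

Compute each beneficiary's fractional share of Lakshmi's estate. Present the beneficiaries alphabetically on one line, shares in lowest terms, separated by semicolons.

Bhavna 1/6; Rajiv 1/6; Sarita 1/3; Vikram 1/6; Yamini 1/6

There is no surviving spouse, so the entire estate passes to Lakshmi's descendants per stirpes.
Manoj left no surviving issue, so that branch lapses and is disregarded.
The estate is divided into 3 equal shares of 1/3 among Sarita, Falguni, Aarav.
Sarita is living and takes 1/3.
Falguni predeceased; the 1/3 allotted to Falguni's branch passes to Falguni's issue by representation.
The 1/3 is divided into 2 equal shares of 1/6 among Vikram, Bhavna.
Vikram is living and takes 1/6.
Bhavna is living and takes 1/6.
Aarav predeceased; the 1/3 allotted to Aarav's branch passes to Aarav's issue by representation.
The 1/3 is divided into 2 equal shares of 1/6 among Rajiv, Yamini.
Rajiv is living and takes 1/6.
Yamini is living and takes 1/6.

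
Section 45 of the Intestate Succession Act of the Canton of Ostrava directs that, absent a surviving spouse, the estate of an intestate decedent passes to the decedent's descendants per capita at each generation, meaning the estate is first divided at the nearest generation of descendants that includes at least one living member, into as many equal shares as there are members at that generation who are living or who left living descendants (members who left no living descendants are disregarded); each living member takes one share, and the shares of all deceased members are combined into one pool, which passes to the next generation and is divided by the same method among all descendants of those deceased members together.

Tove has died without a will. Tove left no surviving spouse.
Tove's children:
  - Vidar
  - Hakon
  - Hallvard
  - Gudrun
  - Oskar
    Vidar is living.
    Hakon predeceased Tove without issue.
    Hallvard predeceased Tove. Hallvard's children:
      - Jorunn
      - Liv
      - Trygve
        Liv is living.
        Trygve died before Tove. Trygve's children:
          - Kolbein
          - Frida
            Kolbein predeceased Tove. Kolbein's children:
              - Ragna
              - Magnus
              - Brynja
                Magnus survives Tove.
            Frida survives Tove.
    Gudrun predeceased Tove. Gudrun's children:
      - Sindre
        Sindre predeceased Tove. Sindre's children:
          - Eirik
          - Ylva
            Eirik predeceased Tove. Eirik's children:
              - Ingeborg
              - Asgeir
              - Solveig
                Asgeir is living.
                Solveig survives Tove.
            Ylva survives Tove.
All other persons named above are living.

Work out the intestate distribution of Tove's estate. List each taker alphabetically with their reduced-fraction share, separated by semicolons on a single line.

Asgeir 1/48; Brynja 1/48; Frida 1/16; Ingeborg 1/48; Jorunn 1/8; Liv 1/8; Magnus 1/48; Oskar 1/4; Ragna 1/48; Solveig 1/48; Vidar 1/4; Ylva 1/16

There is no surviving spouse, so the entire estate passes to Tove's descendants per capita at each generation.
At generation 1 (Vidar, Hallvard, Gudrun, Oskar) there are 4 shares of (1)/4 = 1/4 each.
Living: Vidar and Oskar — each takes 1/4.
Deceased: Hallvard and Gudrun. Their combined 1/2 is pooled and carried to generation 2.
At generation 2 (Jorunn, Liv, Trygve, Sindre) there are 4 shares of (1/2)/4 = 1/8 each.
Living: Jorunn and Liv — each takes 1/8.
Deceased: Trygve and Sindre. Their combined 1/4 is pooled and carried to generation 3.
At generation 3 (Kolbein, Frida, Eirik, Ylva) there are 4 shares of (1/4)/4 = 1/16 each.
Living: Frida and Ylva — each takes 1/16.
Deceased: Kolbein and Eirik. Their combined 1/8 is pooled and carried to generation 4.
At generation 4 (Ragna, Magnus, Brynja, Ingeborg, Asgeir, Solveig) there are 6 shares of (1/8)/6 = 1/48 each.
Living: Ragna, Magnus, Brynja, Ingeborg, Asgeir, and Solveig — each takes 1/48.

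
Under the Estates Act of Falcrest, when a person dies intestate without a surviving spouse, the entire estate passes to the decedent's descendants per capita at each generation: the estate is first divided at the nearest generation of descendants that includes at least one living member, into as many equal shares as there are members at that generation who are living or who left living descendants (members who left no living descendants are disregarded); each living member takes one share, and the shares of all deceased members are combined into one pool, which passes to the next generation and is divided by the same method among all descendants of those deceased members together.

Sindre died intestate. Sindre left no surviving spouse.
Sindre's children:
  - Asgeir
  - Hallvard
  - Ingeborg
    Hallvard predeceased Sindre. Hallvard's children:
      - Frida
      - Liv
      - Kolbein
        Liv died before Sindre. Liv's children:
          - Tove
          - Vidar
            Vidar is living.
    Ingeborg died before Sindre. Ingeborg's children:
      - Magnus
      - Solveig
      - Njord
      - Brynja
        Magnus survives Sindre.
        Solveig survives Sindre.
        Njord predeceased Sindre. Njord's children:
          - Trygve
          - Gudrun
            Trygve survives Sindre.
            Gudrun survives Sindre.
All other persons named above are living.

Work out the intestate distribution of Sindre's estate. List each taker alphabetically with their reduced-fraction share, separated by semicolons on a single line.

Asgeir 1/3; Brynja 2/21; Frida 2/21; Gudrun 1/21; Kolbein 2/21; Magnus 2/21; Solveig 2/21; Tove 1/21; Trygve 1/21; Vidar 1/21

There is no surviving spouse, so the entire estate passes to Sindre's descendants per capita at each generation.
At generation 1 (Asgeir, Hallvard, Ingeborg) there are 3 shares of (1)/3 = 1/3 each.
Living: Asgeir — each takes 1/3.
Deceased: Hallvard and Ingeborg. Their combined 2/3 is pooled and carried to generation 2.
At generation 2 (Frida, Liv, Kolbein, Magnus, Solveig, Njord, Brynja) there are 7 shares of (2/3)/7 = 2/21 each.
Living: Frida, Kolbein, Magnus, Solveig, and Brynja — each takes 2/21.
Deceased: Liv and Njord. Their combined 4/21 is pooled and carried to generation 3.
At generation 3 (Tove, Vidar, Trygve, Gudrun) there are 4 shares of (4/21)/4 = 1/21 each.
Living: Tove, Vidar, Trygve, and Gudrun — each takes 1/21.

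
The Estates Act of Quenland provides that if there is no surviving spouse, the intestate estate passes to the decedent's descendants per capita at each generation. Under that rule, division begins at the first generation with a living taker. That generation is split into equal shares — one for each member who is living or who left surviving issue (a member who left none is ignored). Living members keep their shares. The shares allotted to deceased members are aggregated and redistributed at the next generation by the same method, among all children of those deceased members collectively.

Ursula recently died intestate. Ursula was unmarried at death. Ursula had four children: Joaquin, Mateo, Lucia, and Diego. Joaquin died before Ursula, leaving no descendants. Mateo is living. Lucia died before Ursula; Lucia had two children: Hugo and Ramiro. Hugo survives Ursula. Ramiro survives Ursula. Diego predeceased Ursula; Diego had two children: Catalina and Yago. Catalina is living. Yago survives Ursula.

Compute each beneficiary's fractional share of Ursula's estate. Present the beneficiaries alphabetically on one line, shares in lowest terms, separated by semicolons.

There is no surviving spouse, so the entire estate passes to Ursula's descendants per capita at each generation.
At generation 1 (Mateo, Lucia, Diego) there are 3 shares of (1)/3 = 1/3 each.
Living: Mateo — each takes 1/3.
Deceased: Lucia and Diego. Their combined 2/3 is pooled and carried to generation 2.
At generation 2 (Hugo, Ramiro, Catalina, Yago) there are 4 shares of (2/3)/4 = 1/6 each.
Living: Hugo, Ramiro, Catalina, and Yago — each takes 1/6.

Catalina 1/6; Hugo 1/6; Mateo 1/3; Ramiro 1/6; Yago 1/6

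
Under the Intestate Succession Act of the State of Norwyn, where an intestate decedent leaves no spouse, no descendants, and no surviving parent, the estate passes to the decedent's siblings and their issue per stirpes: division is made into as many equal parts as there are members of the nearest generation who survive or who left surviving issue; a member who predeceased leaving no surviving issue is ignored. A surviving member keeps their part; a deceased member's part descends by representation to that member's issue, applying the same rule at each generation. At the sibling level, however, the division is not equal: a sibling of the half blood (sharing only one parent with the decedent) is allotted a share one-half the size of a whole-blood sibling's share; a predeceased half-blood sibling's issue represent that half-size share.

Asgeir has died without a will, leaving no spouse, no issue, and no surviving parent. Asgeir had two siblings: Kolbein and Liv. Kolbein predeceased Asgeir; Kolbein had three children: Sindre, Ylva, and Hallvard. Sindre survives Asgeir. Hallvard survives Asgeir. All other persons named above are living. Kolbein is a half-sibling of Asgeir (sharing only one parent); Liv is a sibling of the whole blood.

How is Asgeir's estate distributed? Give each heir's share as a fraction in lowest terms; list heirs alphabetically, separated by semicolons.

No spouse, descendants, or parent survives, so the estate passes to Asgeir's siblings per stirpes.
Half-blood siblings count for one-half the weight of whole-blood siblings at the initial division.
Dividing 1 in proportion to weights (total weight 3/2): Kolbein (weight 1/2) → 1/3; Liv (weight 1) → 2/3.
Kolbein predeceased; the 1/3 allotted to Kolbein's branch passes to Kolbein's issue by representation.
The 1/3 is divided into 3 equal shares of 1/9 among Sindre, Ylva, Hallvard.
Sindre is living and takes 1/9.
Ylva is living and takes 1/9.
Hallvard is living and takes 1/9.
Liv is living and takes 2/3.

Hallvard 1/9; Liv 2/3; Sindre 1/9; Ylva 1/9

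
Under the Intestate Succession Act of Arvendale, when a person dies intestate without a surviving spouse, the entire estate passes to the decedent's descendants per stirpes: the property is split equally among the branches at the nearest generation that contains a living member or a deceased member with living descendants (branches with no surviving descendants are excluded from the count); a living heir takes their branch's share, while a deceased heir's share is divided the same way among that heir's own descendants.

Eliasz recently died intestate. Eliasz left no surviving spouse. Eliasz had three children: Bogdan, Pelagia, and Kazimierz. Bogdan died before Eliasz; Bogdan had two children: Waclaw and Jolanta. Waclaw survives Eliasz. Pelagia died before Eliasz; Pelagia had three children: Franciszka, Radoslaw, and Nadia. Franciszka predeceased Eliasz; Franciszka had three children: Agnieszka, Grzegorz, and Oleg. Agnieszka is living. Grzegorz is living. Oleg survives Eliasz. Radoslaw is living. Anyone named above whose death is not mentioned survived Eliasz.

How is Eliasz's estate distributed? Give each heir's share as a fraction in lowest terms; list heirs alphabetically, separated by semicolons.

Agnieszka 1/27; Grzegorz 1/27; Jolanta 1/6; Kazimierz 1/3; Nadia 1/9; Oleg 1/27; Radoslaw 1/9; Waclaw 1/6

There is no surviving spouse, so the entire estate passes to Eliasz's descendants per stirpes.
The estate is divided into 3 equal shares of 1/3 among Bogdan, Pelagia, Kazimierz.
Bogdan predeceased; the 1/3 allotted to Bogdan's branch passes to Bogdan's issue by representation.
The 1/3 is divided into 2 equal shares of 1/6 among Waclaw, Jolanta.
Waclaw is living and takes 1/6.
Jolanta is living and takes 1/6.
Pelagia predeceased; the 1/3 allotted to Pelagia's branch passes to Pelagia's issue by representation.
The 1/3 is divided into 3 equal shares of 1/9 among Franciszka, Radoslaw, Nadia.
Franciszka predeceased; the 1/9 allotted to Franciszka's branch passes to Franciszka's issue by representation.
The 1/9 is divided into 3 equal shares of 1/27 among Agnieszka, Grzegorz, Oleg.
Agnieszka is living and takes 1/27.
Grzegorz is living and takes 1/27.
Oleg is living and takes 1/27.
Radoslaw is living and takes 1/9.
Nadia is living and takes 1/9.
Kazimierz is living and takes 1/3.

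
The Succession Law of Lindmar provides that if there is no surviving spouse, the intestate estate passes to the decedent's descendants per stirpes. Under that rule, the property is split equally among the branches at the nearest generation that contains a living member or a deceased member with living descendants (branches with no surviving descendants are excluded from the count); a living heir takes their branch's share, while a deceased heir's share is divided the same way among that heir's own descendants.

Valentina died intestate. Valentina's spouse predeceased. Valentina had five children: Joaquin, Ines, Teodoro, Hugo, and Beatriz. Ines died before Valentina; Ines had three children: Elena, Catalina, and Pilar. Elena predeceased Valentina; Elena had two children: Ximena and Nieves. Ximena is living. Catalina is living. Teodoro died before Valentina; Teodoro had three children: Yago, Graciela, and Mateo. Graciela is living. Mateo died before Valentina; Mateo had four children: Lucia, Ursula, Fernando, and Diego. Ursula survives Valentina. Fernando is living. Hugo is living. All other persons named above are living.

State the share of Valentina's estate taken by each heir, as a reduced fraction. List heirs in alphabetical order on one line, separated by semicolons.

Beatriz 1/5; Catalina 1/15; Diego 1/60; Fernando 1/60; Graciela 1/15; Hugo 1/5; Joaquin 1/5; Lucia 1/60; Nieves 1/30; Pilar 1/15; Ursula 1/60; Ximena 1/30; Yago 1/15

There is no surviving spouse, so the entire estate passes to Valentina's descendants per stirpes.
The estate is divided into 5 equal shares of 1/5 among Joaquin, Ines, Teodoro, Hugo, Beatriz.
Joaquin is living and takes 1/5.
Ines predeceased; the 1/5 allotted to Ines's branch passes to Ines's issue by representation.
The 1/5 is divided into 3 equal shares of 1/15 among Elena, Catalina, Pilar.
Elena predeceased; the 1/15 allotted to Elena's branch passes to Elena's issue by representation.
The 1/15 is divided into 2 equal shares of 1/30 among Ximena, Nieves.
Ximena is living and takes 1/30.
Nieves is living and takes 1/30.
Catalina is living and takes 1/15.
Pilar is living and takes 1/15.
Teodoro predeceased; the 1/5 allotted to Teodoro's branch passes to Teodoro's issue by representation.
The 1/5 is divided into 3 equal shares of 1/15 among Yago, Graciela, Mateo.
Yago is living and takes 1/15.
Graciela is living and takes 1/15.
Mateo predeceased; the 1/15 allotted to Mateo's branch passes to Mateo's issue by representation.
The 1/15 is divided into 4 equal shares of 1/60 among Lucia, Ursula, Fernando, Diego.
Lucia is living and takes 1/60.
Ursula is living and takes 1/60.
Fernando is living and takes 1/60.
Diego is living and takes 1/60.
Hugo is living and takes 1/5.
Beatriz is living and takes 1/5.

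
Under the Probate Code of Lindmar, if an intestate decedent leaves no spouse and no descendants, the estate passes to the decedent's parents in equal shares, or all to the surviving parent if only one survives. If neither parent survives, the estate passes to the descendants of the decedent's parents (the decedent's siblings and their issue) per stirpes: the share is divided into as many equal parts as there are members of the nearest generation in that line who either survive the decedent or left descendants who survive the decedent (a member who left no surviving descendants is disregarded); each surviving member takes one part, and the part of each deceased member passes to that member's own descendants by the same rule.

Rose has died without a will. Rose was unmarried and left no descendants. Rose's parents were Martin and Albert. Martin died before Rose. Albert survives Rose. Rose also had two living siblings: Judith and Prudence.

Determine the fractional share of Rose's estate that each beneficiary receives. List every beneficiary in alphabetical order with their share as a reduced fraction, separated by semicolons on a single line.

Albert 1

Only one parent, Albert, survives, so Albert takes the entire estate. The siblings take nothing because a surviving parent has priority.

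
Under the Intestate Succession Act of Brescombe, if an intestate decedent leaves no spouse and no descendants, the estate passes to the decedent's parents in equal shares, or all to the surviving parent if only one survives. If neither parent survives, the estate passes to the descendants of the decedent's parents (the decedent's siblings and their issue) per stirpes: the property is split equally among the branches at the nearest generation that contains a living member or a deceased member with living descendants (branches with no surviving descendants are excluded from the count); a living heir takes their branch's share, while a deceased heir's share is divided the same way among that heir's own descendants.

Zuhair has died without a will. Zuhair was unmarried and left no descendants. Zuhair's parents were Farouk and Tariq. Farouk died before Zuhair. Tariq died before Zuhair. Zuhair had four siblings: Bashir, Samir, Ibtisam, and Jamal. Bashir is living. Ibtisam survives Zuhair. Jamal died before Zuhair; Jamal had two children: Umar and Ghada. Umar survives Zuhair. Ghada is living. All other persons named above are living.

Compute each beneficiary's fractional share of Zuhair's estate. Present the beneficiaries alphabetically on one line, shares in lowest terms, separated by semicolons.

Bashir 1/4; Ghada 1/8; Ibtisam 1/4; Samir 1/4; Umar 1/8

Neither parent survives and there are no descendants, so the estate passes to Zuhair's siblings and their issue per stirpes.
The estate is divided into 4 equal shares of 1/4 among Bashir, Samir, Ibtisam, Jamal.
Bashir is living and takes 1/4.
Samir is living and takes 1/4.
Ibtisam is living and takes 1/4.
Jamal predeceased; the 1/4 allotted to Jamal's branch passes to Jamal's issue by representation.
The 1/4 is divided into 2 equal shares of 1/8 among Umar, Ghada.
Umar is living and takes 1/8.
Ghada is living and takes 1/8.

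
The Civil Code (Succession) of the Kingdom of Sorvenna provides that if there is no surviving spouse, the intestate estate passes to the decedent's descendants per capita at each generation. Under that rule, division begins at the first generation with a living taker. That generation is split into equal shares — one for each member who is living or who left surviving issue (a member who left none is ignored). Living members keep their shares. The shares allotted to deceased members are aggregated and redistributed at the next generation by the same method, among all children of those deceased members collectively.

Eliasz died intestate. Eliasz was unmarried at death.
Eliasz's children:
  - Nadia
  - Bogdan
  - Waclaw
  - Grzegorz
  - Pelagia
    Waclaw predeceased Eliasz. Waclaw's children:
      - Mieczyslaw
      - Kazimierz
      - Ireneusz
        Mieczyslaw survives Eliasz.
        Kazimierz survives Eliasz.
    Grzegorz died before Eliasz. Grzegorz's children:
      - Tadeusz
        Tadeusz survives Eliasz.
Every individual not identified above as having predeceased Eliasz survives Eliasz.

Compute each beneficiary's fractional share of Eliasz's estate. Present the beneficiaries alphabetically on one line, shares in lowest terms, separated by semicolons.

There is no surviving spouse, so the entire estate passes to Eliasz's descendants per capita at each generation.
At generation 1 (Nadia, Bogdan, Waclaw, Grzegorz, Pelagia) there are 5 shares of (1)/5 = 1/5 each.
Living: Nadia, Bogdan, and Pelagia — each takes 1/5.
Deceased: Waclaw and Grzegorz. Their combined 2/5 is pooled and carried to generation 2.
At generation 2 (Mieczyslaw, Kazimierz, Ireneusz, Tadeusz) there are 4 shares of (2/5)/4 = 1/10 each.
Living: Mieczyslaw, Kazimierz, Ireneusz, and Tadeusz — each takes 1/10.

Bogdan 1/5; Ireneusz 1/10; Kazimierz 1/10; Mieczyslaw 1/10; Nadia 1/5; Pelagia 1/5; Tadeusz 1/10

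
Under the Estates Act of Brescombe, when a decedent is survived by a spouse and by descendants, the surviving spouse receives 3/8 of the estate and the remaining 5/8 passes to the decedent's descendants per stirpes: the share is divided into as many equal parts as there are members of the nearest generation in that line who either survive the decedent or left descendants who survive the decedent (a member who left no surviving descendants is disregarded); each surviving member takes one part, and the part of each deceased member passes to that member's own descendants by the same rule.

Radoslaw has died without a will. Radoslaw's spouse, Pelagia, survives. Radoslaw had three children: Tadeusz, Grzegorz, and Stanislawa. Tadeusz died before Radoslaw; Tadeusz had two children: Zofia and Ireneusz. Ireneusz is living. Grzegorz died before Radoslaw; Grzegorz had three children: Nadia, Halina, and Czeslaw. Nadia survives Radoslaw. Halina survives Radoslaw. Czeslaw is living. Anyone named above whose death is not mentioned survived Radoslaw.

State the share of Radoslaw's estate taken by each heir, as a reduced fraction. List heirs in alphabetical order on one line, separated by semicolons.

Czeslaw 5/72; Halina 5/72; Ireneusz 5/48; Nadia 5/72; Pelagia 3/8; Stanislawa 5/24; Zofia 5/48

Pelagia, as surviving spouse, takes 3/8.
The remaining 5/8 passes to Radoslaw's descendants per stirpes.
The 5/8 is divided into 3 equal shares of 5/24 among Tadeusz, Grzegorz, Stanislawa.
Tadeusz predeceased; the 5/24 allotted to Tadeusz's branch passes to Tadeusz's issue by representation.
The 5/24 is divided into 2 equal shares of 5/48 among Zofia, Ireneusz.
Zofia is living and takes 5/48.
Ireneusz is living and takes 5/48.
Grzegorz predeceased; the 5/24 allotted to Grzegorz's branch passes to Grzegorz's issue by representation.
The 5/24 is divided into 3 equal shares of 5/72 among Nadia, Halina, Czeslaw.
Nadia is living and takes 5/72.
Halina is living and takes 5/72.
Czeslaw is living and takes 5/72.
Stanislawa is living and takes 5/24.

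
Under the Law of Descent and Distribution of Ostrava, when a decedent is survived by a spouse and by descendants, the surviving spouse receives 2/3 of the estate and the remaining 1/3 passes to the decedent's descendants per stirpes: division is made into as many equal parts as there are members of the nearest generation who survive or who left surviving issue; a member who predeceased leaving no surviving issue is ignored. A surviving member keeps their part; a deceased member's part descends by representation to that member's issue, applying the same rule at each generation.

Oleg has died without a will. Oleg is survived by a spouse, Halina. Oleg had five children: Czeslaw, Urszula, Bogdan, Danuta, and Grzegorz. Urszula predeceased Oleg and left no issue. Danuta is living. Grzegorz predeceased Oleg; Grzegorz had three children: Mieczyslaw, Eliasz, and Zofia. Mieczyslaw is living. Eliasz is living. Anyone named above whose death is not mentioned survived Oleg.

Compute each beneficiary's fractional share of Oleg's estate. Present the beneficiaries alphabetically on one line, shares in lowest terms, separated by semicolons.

Halina, as surviving spouse, takes 2/3.
The remaining 1/3 passes to Oleg's descendants per stirpes.
Urszula left no surviving issue, so that branch lapses and is disregarded.
The 1/3 is divided into 4 equal shares of 1/12 among Czeslaw, Bogdan, Danuta, Grzegorz.
Czeslaw is living and takes 1/12.
Bogdan is living and takes 1/12.
Danuta is living and takes 1/12.
Grzegorz predeceased; the 1/12 allotted to Grzegorz's branch passes to Grzegorz's issue by representation.
The 1/12 is divided into 3 equal shares of 1/36 among Mieczyslaw, Eliasz, Zofia.
Mieczyslaw is living and takes 1/36.
Eliasz is living and takes 1/36.
Zofia is living and takes 1/36.

Bogdan 1/12; Czeslaw 1/12; Danuta 1/12; Eliasz 1/36; Halina 2/3; Mieczyslaw 1/36; Zofia 1/36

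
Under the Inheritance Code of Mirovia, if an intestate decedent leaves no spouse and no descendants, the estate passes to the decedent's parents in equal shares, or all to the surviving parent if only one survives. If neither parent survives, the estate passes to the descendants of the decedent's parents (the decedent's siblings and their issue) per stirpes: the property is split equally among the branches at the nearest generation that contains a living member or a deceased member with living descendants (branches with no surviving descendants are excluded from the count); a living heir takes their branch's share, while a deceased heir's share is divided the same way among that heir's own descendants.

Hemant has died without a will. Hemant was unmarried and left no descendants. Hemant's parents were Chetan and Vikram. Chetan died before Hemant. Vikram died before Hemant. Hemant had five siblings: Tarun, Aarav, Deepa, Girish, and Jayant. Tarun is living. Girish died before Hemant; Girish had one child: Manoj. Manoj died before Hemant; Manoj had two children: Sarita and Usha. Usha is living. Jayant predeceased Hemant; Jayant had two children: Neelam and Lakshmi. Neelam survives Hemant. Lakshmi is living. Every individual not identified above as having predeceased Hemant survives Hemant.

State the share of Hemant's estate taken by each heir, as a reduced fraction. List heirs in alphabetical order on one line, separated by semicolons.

Aarav 1/5; Deepa 1/5; Lakshmi 1/10; Neelam 1/10; Sarita 1/10; Tarun 1/5; Usha 1/10

Neither parent survives and there are no descendants, so the estate passes to Hemant's siblings and their issue per stirpes.
The estate is divided into 5 equal shares of 1/5 among Tarun, Aarav, Deepa, Girish, Jayant.
Tarun is living and takes 1/5.
Aarav is living and takes 1/5.
Deepa is living and takes 1/5.
Girish predeceased; the 1/5 allotted to Girish's branch passes to Girish's issue by representation.
Manoj's line is the sole branch at this level, so the full 1/5 passes to Manoj's issue by representation.
The 1/5 is divided into 2 equal shares of 1/10 among Sarita, Usha.
Sarita is living and takes 1/10.
Usha is living and takes 1/10.
Jayant predeceased; the 1/5 allotted to Jayant's branch passes to Jayant's issue by representation.
The 1/5 is divided into 2 equal shares of 1/10 among Neelam, Lakshmi.
Neelam is living and takes 1/10.
Lakshmi is living and takes 1/10.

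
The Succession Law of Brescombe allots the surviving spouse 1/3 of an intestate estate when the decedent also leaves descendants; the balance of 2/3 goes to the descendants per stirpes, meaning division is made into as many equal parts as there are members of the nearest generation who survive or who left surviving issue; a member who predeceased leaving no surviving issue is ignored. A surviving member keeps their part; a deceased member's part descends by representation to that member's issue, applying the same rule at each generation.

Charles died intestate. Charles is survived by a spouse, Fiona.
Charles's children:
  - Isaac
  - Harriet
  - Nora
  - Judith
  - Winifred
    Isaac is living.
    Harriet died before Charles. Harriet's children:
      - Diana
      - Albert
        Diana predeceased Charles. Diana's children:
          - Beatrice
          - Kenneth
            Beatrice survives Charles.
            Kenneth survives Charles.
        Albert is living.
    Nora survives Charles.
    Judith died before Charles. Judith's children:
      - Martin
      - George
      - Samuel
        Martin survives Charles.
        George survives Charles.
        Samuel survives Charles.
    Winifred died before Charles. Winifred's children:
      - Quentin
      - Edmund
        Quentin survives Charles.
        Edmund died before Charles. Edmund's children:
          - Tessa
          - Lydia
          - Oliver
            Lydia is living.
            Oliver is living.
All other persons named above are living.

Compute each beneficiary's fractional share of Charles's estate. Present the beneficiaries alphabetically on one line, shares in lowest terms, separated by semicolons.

Albert 1/15; Beatrice 1/30; Fiona 1/3; George 2/45; Isaac 2/15; Kenneth 1/30; Lydia 1/45; Martin 2/45; Nora 2/15; Oliver 1/45; Quentin 1/15; Samuel 2/45; Tessa 1/45

Fiona, as surviving spouse, takes 1/3.
The remaining 2/3 passes to Charles's descendants per stirpes.
The 2/3 is divided into 5 equal shares of 2/15 among Isaac, Harriet, Nora, Judith, Winifred.
Isaac is living and takes 2/15.
Harriet predeceased; the 2/15 allotted to Harriet's branch passes to Harriet's issue by representation.
The 2/15 is divided into 2 equal shares of 1/15 among Diana, Albert.
Diana predeceased; the 1/15 allotted to Diana's branch passes to Diana's issue by representation.
The 1/15 is divided into 2 equal shares of 1/30 among Beatrice, Kenneth.
Beatrice is living and takes 1/30.
Kenneth is living and takes 1/30.
Albert is living and takes 1/15.
Nora is living and takes 2/15.
Judith predeceased; the 2/15 allotted to Judith's branch passes to Judith's issue by representation.
The 2/15 is divided into 3 equal shares of 2/45 among Martin, George, Samuel.
Martin is living and takes 2/45.
George is living and takes 2/45.
Samuel is living and takes 2/45.
Winifred predeceased; the 2/15 allotted to Winifred's branch passes to Winifred's issue by representation.
The 2/15 is divided into 2 equal shares of 1/15 among Quentin, Edmund.
Quentin is living and takes 1/15.
Edmund predeceased; the 1/15 allotted to Edmund's branch passes to Edmund's issue by representation.
The 1/15 is divided into 3 equal shares of 1/45 among Tessa, Lydia, Oliver.
Tessa is living and takes 1/45.
Lydia is living and takes 1/45.
Oliver is living and takes 1/45.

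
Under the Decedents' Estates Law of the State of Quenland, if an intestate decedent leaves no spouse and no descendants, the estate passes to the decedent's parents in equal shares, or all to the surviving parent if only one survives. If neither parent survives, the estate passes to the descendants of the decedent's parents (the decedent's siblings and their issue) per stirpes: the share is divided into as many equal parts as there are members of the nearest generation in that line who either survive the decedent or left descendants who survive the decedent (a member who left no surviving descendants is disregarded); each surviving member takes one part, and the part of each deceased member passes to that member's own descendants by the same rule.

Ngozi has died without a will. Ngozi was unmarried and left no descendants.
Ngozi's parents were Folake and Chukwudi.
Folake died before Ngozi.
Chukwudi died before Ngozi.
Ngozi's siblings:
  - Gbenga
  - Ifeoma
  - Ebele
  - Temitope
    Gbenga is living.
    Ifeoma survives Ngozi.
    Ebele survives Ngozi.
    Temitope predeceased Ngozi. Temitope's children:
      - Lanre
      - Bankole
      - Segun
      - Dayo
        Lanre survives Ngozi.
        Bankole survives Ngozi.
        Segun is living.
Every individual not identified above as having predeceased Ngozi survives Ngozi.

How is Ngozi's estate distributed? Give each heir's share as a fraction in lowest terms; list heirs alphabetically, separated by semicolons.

Bankole 1/16; Dayo 1/16; Ebele 1/4; Gbenga 1/4; Ifeoma 1/4; Lanre 1/16; Segun 1/16

Neither parent survives and there are no descendants, so the estate passes to Ngozi's siblings and their issue per stirpes.
The estate is divided into 4 equal shares of 1/4 among Gbenga, Ifeoma, Ebele, Temitope.
Gbenga is living and takes 1/4.
Ifeoma is living and takes 1/4.
Ebele is living and takes 1/4.
Temitope predeceased; the 1/4 allotted to Temitope's branch passes to Temitope's issue by representation.
The 1/4 is divided into 4 equal shares of 1/16 among Lanre, Bankole, Segun, Dayo.
Lanre is living and takes 1/16.
Bankole is living and takes 1/16.
Segun is living and takes 1/16.
Dayo is living and takes 1/16.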